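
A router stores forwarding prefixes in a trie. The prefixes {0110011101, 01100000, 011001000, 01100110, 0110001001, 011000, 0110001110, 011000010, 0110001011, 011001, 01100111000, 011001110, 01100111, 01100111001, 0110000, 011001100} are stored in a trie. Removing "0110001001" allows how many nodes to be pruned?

A node on "0110001001"'s path can go only if nothing else ends at it or branches off below it.
The suffix "01" (2 nodes) is used only by "0110001001"; the node for "01100010" still has the child "1", so pruning stops there.
Nodes removed: 2

2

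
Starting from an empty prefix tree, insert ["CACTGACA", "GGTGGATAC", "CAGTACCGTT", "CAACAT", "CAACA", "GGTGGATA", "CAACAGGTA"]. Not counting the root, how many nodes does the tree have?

33

Insert word by word; a character creates a node only if that edge doesn't already exist:
  "CACTGACA" → 8 new (C, A, C, T, G, A, C, A)
  "GGTGGATAC" → 9 new (G, G, T, G, G, A, T, A, C)
  "CAGTACCGTT" → prefix "CA" already present; 8 new (G, T, A, C, C, G, T, T)
  "CAACAT" → prefix "CA" already present; 4 new (A, C, A, T)
  "CAACA" → prefix "CAACA" already present; 0 new (none)
  "GGTGGATA" → prefix "GGTGGATA" already present; 0 new (none)
  "CAACAGGTA" → prefix "CAACA" already present; 4 new (G, G, T, A)
Total nodes = 8 + 9 + 8 + 4 + 0 + 0 + 4 = 33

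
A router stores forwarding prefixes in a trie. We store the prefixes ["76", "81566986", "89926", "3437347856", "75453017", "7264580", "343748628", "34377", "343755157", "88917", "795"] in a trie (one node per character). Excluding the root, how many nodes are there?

54

Trace insertions, counting only characters that open a new branch:
  "76" → 2 new (7, 6)
  "81566986" → 8 new (8, 1, 5, 6, 6, 9, 8, 6)
  "89926" → prefix "8" already present; 4 new (9, 9, 2, 6)
  "3437347856" → 10 new (3, 4, 3, 7, 3, 4, 7, 8, 5, 6)
  "75453017" → prefix "7" already present; 7 new (5, 4, 5, 3, 0, 1, 7)
  "7264580" → prefix "7" already present; 6 new (2, 6, 4, 5, 8, 0)
  "343748628" → prefix "3437" already present; 5 new (4, 8, 6, 2, 8)
  "34377" → prefix "3437" already present; 1 new (7)
  "343755157" → prefix "3437" already present; 5 new (5, 5, 1, 5, 7)
  "88917" → prefix "8" already present; 4 new (8, 9, 1, 7)
  "795" → prefix "7" already present; 2 new (9, 5)
Total nodes = 2 + 8 + 4 + 10 + 7 + 6 + 5 + 1 + 5 + 4 + 2 = 54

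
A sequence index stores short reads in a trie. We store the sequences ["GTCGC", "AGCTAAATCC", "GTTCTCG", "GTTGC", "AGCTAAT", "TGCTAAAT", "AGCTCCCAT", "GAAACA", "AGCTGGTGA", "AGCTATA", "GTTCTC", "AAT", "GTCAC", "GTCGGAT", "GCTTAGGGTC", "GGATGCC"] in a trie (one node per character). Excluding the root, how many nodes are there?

Trace insertions, counting only characters that open a new branch:
  "GTCGC" → 5 new (G, T, C, G, C)
  "AGCTAAATCC" → 10 new (A, G, C, T, A, A, A, T, C, C)
  "GTTCTCG" → prefix "GT" already present; 5 new (T, C, T, C, G)
  "GTTGC" → prefix "GTT" already present; 2 new (G, C)
  "AGCTAAT" → prefix "AGCTAA" already present; 1 new (T)
  "TGCTAAAT" → 8 new (T, G, C, T, A, A, A, T)
  "AGCTCCCAT" → prefix "AGCT" already present; 5 new (C, C, C, A, T)
  "GAAACA" → prefix "G" already present; 5 new (A, A, A, C, A)
  "AGCTGGTGA" → prefix "AGCT" already present; 5 new (G, G, T, G, A)
  "AGCTATA" → prefix "AGCTA" already present; 2 new (T, A)
  "GTTCTC" → prefix "GTTCTC" already present; 0 new (none)
  "AAT" → prefix "A" already present; 2 new (A, T)
  "GTCAC" → prefix "GTC" already present; 2 new (A, C)
  "GTCGGAT" → prefix "GTCG" already present; 3 new (G, A, T)
  "GCTTAGGGTC" → prefix "G" already present; 9 new (C, T, T, A, G, G, G, T, C)
  "GGATGCC" → prefix "G" already present; 6 new (G, A, T, G, C, C)
Total nodes = 5 + 10 + 5 + 2 + 1 + 8 + 5 + 5 + 5 + 2 + 0 + 2 + 2 + 3 + 9 + 6 = 70

70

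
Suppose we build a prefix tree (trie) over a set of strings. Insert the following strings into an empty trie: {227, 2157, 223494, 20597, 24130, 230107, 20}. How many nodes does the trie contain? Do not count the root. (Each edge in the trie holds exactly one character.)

23

Trie structure (* marks end of a word):
(root)
└─ 2
   ├─ 0 *
   │  └─ 5
   │     └─ 9
   │        └─ 7 *
   ├─ 1
   │  └─ 5
   │     └─ 7 *
   ├─ 2
   │  ├─ 3
   │  │  └─ 4
   │  │     └─ 9
   │  │        └─ 4 *
   │  └─ 7 *
   ├─ 3
   │  └─ 0
   │     └─ 1
   │        └─ 0
   │           └─ 7 *
   └─ 4
      └─ 1
         └─ 3
            └─ 0 *
Counting every labelled node above: 23.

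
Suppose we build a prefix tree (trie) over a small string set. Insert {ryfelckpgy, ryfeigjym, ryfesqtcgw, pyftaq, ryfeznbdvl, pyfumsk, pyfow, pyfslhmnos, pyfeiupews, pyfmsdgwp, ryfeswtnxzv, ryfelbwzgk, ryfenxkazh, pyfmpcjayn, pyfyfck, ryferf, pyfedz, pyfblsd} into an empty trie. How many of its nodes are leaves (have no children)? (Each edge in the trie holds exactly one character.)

Leaves are exactly the stored words that no other stored word extends.
Those words: "pyfblsd", "pyfedz", "pyfeiupews", "pyfmpcjayn", "pyfmsdgwp", "pyfow", "pyfslhmnos", "pyftaq", "pyfumsk", "pyfyfck", "ryfeigjym", "ryfelbwzgk", "ryfelckpgy", "ryfenxkazh", "ryferf", "ryfesqtcgw", "ryfeswtnxzv", "ryfeznbdvl"
Leaf count: 18

18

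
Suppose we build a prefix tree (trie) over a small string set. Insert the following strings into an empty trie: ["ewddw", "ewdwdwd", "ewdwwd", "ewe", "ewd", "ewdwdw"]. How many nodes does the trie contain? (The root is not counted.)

12

Trie structure (* marks end of a word):
(root)
└─ e
   └─ w
      ├─ d *
      │  ├─ d
      │  │  └─ w *
      │  └─ w
      │     ├─ d
      │     │  └─ w *
      │     │     └─ d *
      │     └─ w
      │        └─ d *
      └─ e *
Counting every labelled node above: 12.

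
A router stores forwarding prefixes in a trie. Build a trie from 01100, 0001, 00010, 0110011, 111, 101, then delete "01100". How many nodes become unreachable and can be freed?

0

After clearing the end-marker at "01100", prune upward until reaching a node still needed by another word.
Every node on "01100" is still needed (e.g. by "0110011"), so nothing is freed.
Nodes removed: 0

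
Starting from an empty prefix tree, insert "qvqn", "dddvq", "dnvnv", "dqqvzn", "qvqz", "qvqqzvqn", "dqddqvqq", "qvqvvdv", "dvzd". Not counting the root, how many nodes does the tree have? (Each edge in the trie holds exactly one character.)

Trace insertions, counting only characters that open a new branch:
  "qvqn" → 4 new (q, v, q, n)
  "dddvq" → 5 new (d, d, d, v, q)
  "dnvnv" → prefix "d" already present; 4 new (n, v, n, v)
  "dqqvzn" → prefix "d" already present; 5 new (q, q, v, z, n)
  "qvqz" → prefix "qvq" already present; 1 new (z)
  "qvqqzvqn" → prefix "qvq" already present; 5 new (q, z, v, q, n)
  "dqddqvqq" → prefix "dq" already present; 6 new (d, d, q, v, q, q)
  "qvqvvdv" → prefix "qvq" already present; 4 new (v, v, d, v)
  "dvzd" → prefix "d" already present; 3 new (v, z, d)
Total nodes = 4 + 5 + 4 + 5 + 1 + 5 + 6 + 4 + 3 = 37

37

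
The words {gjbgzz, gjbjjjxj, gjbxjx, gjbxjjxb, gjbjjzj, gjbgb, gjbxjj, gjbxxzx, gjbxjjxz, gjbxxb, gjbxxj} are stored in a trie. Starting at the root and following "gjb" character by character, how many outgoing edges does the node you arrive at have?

The children of the "gjb" node are the distinct next characters among strings starting with "gjb".
Distinct next characters after "gjb": g, j, x.
That node has 3 child edges.

3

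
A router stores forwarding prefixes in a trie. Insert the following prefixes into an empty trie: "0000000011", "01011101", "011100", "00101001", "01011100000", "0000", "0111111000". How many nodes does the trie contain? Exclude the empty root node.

Count nodes per top-level branch (shared prefixes stored once):
  '0'-branch (0000, 0000000011, 00101001, 01011100000, 01011101, 011100, 0111111000): 37 nodes
Sum: 37

37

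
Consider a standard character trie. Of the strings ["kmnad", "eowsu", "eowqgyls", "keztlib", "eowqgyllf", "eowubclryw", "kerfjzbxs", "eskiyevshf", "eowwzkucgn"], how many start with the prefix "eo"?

5

Filter for entries beginning with "eo":
Matches: "eowqgyllf", "eowqgyls", "eowsu", "eowubclryw", "eowwzkucgn"
Count: 5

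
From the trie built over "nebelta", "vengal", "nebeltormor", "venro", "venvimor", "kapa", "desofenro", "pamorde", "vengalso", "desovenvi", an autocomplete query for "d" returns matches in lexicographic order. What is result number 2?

desovenvi

Words with prefix "d", in lexicographic order: "desofenro", "desovenvi"
The 2nd is desovenvi.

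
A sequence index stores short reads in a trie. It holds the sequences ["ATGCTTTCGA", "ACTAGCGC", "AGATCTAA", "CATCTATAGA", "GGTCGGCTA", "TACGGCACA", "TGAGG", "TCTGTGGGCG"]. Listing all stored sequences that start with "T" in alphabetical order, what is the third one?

Filter for "T…" and sort: "TACGGCACA", "TCTGTGGGCG", "TGAGG"
The 3rd is TGAGG.

TGAGG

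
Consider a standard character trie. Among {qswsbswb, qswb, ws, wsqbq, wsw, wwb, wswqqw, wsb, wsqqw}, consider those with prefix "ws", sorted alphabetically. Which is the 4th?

wsqqw

Words with prefix "ws", in lexicographic order: "ws", "wsb", "wsqbq", "wsqqw", "wsw", "wswqqw"
Position 4: wsqqw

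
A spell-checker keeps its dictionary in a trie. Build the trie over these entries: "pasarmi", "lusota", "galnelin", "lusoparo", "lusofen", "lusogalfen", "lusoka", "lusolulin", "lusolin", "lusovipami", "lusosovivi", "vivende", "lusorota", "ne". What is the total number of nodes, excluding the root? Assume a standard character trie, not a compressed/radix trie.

68

Trace insertions, counting only characters that open a new branch:
  "pasarmi" → 7 new (p, a, s, a, r, m, i)
  "lusota" → 6 new (l, u, s, o, t, a)
  "galnelin" → 8 new (g, a, l, n, e, l, i, n)
  "lusoparo" → prefix "luso" already present; 4 new (p, a, r, o)
  "lusofen" → prefix "luso" already present; 3 new (f, e, n)
  "lusogalfen" → prefix "luso" already present; 6 new (g, a, l, f, e, n)
  "lusoka" → prefix "luso" already present; 2 new (k, a)
  "lusolulin" → prefix "luso" already present; 5 new (l, u, l, i, n)
  "lusolin" → prefix "lusol" already present; 2 new (i, n)
  "lusovipami" → prefix "luso" already present; 6 new (v, i, p, a, m, i)
  "lusosovivi" → prefix "luso" already present; 6 new (s, o, v, i, v, i)
  "vivende" → 7 new (v, i, v, e, n, d, e)
  "lusorota" → prefix "luso" already present; 4 new (r, o, t, a)
  "ne" → 2 new (n, e)
Total nodes = 7 + 6 + 8 + 4 + 3 + 6 + 2 + 5 + 2 + 6 + 6 + 7 + 4 + 2 = 68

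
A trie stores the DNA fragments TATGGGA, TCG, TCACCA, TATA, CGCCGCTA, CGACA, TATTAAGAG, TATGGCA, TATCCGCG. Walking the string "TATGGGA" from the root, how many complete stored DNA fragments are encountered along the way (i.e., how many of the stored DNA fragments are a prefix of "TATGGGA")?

1

Walk "TATGGGA" from the root; an end-of-word marker is hit whenever a stored word is a prefix of "TATGGGA".
Prefixes of the query that are stored words: "TATGGGA"
Count: 1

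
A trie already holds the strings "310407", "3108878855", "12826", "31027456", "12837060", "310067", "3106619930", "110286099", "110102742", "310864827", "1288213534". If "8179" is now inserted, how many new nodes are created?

4

No existing word starts with "8", so every character of "8179" needs a new node.
4 − 0 = 4 new nodes.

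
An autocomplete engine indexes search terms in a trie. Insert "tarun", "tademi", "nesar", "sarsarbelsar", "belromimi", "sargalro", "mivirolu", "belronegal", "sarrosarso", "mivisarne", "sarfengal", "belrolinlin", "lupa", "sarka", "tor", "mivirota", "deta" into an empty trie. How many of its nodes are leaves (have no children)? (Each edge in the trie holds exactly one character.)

17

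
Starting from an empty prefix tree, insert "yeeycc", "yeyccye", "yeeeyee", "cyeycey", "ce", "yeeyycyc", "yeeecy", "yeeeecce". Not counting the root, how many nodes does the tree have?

33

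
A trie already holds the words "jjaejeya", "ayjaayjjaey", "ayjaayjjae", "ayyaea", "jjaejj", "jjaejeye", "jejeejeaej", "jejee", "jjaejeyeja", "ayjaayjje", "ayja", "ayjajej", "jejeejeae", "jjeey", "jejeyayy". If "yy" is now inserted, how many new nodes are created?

"yy" shares no prefix with any stored word, so all 2 characters open new nodes.
2 − 0 = 2 new nodes.

2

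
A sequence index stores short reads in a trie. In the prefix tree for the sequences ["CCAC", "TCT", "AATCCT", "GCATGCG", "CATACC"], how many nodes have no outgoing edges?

A leaf is a node with no children — equivalently, the end of a word that is not a proper prefix of any other stored word.
Those words: "AATCCT", "CATACC", "CCAC", "GCATGCG", "TCT"
Leaf count: 5

5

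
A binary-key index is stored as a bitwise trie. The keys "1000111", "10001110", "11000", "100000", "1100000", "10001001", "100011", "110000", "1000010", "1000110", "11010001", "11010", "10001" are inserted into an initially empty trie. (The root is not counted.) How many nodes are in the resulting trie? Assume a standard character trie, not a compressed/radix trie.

27

Trace insertions, counting only characters that open a new branch:
  "1000111" → 7 new (1, 0, 0, 0, 1, 1, 1)
  "10001110" → prefix "1000111" already present; 1 new (0)
  "11000" → prefix "1" already present; 4 new (1, 0, 0, 0)
  "100000" → prefix "1000" already present; 2 new (0, 0)
  "1100000" → prefix "11000" already present; 2 new (0, 0)
  "10001001" → prefix "10001" already present; 3 new (0, 0, 1)
  "100011" → prefix "100011" already present; 0 new (none)
  "110000" → prefix "110000" already present; 0 new (none)
  "1000010" → prefix "10000" already present; 2 new (1, 0)
  "1000110" → prefix "100011" already present; 1 new (0)
  "11010001" → prefix "110" already present; 5 new (1, 0, 0, 0, 1)
  "11010" → prefix "11010" already present; 0 new (none)
  "10001" → prefix "10001" already present; 0 new (none)
Total nodes = 7 + 1 + 4 + 2 + 2 + 3 + 0 + 0 + 2 + 1 + 5 + 0 + 0 = 27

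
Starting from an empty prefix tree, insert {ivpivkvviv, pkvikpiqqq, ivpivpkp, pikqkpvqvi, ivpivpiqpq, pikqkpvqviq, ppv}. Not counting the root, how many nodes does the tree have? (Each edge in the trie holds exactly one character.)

Trace insertions, counting only characters that open a new branch:
  "ivpivkvviv" → 10 new (i, v, p, i, v, k, v, v, i, v)
  "pkvikpiqqq" → 10 new (p, k, v, i, k, p, i, q, q, q)
  "ivpivpkp" → prefix "ivpiv" already present; 3 new (p, k, p)
  "pikqkpvqvi" → prefix "p" already present; 9 new (i, k, q, k, p, v, q, v, i)
  "ivpivpiqpq" → prefix "ivpivp" already present; 4 new (i, q, p, q)
  "pikqkpvqviq" → prefix "pikqkpvqvi" already present; 1 new (q)
  "ppv" → prefix "p" already present; 2 new (p, v)
Total nodes = 10 + 10 + 3 + 9 + 4 + 1 + 2 = 39

39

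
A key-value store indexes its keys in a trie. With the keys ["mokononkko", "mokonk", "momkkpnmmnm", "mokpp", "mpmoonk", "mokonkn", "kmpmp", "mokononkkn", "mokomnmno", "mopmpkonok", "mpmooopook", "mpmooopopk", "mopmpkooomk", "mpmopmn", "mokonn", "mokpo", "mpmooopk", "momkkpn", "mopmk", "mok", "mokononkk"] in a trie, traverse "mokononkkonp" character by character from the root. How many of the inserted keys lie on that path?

3

Traverse "mokononkkonp" character by character; count nodes along the way that are marked as word ends.
Prefixes of the query that are stored words: "mok", "mokononkk", "mokononkko"
Count: 3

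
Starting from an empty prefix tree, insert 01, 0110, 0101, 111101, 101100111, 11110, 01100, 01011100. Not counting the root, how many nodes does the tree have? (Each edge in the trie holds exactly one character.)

Count nodes per top-level branch (shared prefixes stored once):
  '0'-branch (01, 0101, 01011100, 0110, 01100): 11 nodes
  '1'-branch (101100111, 11110, 111101): 14 nodes
Sum: 25

25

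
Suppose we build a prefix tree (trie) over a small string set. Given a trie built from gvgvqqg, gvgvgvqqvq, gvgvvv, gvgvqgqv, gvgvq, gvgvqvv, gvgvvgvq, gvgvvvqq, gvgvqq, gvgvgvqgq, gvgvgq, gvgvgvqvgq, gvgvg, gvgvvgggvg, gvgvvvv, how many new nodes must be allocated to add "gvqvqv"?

4

Walking "gvqvqv" from the root, the first 2 characters ("gv") follow existing edges; "q" is the first miss.
New nodes needed: |"gvqvqv"| − 2 = 6 − 2 = 4.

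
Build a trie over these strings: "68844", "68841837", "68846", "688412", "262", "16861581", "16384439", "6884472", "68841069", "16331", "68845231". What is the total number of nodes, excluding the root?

39

Count nodes per top-level branch (shared prefixes stored once):
  '1'-branch (16331, 16384439, 16861581): 16 nodes
  '2'-branch (262): 3 nodes
  '6'-branch (68841069, 688412, 68841837, 68844, 6884472, 68845231, 68846): 20 nodes
Sum: 39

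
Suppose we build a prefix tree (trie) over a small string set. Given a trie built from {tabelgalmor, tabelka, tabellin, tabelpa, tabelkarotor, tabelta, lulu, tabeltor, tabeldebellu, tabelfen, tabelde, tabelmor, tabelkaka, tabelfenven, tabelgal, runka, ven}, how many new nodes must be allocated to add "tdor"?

3

"t" is already a path in the trie; the remaining "dor" must be added.
Each of the 3 remaining characters creates one node.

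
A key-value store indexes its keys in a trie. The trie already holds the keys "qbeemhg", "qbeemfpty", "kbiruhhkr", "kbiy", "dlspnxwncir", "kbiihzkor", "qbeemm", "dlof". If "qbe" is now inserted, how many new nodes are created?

0

Every character of "qbe" already lies on an existing path (it is a prefix of some stored word).
No new nodes are needed: 0.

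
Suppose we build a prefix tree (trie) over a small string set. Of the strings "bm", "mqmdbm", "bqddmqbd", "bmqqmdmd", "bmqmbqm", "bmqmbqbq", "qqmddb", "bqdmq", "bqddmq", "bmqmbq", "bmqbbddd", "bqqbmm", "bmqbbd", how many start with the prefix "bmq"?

Filter for entries beginning with "bmq":
Words under "bmq": bmqbbd, bmqbbddd, bmqmbq, bmqmbqbq, bmqmbqm, bmqqmdmd
Count: 6

6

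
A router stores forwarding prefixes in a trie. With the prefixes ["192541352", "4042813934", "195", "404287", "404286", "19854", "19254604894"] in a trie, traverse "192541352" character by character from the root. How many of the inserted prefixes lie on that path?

1

Check each prefix of "192541352" against the stored set — each match is an end-marker on the path.
Prefixes of the query that are stored words: "192541352"
Count: 1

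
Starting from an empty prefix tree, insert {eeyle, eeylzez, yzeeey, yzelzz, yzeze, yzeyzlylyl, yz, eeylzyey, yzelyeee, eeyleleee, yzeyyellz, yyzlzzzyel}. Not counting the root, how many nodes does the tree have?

Count nodes per top-level branch (shared prefixes stored once):
  'e'-branch (eeyle, eeyleleee, eeylzez, eeylzyey): 15 nodes
  'y'-branch (yyzlzzzyel, yz, yzeeey, yzelyeee, yzelzz, yzeyyellz, yzeyzlylyl, yzeze): 36 nodes
Sum: 51

51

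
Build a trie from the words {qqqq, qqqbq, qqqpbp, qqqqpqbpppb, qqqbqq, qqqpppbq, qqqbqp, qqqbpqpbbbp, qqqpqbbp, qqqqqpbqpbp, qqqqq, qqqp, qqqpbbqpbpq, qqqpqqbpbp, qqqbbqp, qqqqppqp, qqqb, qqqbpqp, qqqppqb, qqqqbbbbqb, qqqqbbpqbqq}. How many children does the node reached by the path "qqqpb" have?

Walk "qqqpb" from the root, arriving at one node.
Characters that immediately follow "qqqpb" among the stored strings: {b, p}.
That node has 2 child edges.

2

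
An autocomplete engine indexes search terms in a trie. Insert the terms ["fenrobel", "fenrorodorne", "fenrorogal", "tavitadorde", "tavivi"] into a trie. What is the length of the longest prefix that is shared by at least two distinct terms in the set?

Equivalently: take the maximum, over all pairs, of their longest common prefix length.
e.g. "fenrorodorne" and "fenrorogal" share the prefix "fenroro" of length 7; no pair shares a longer one.
Longest shared-prefix length: 7

7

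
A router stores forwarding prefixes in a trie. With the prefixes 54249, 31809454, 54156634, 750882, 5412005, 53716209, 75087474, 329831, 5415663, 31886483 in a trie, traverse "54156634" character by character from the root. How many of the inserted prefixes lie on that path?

Traverse "54156634" character by character; count nodes along the way that are marked as word ends.
Prefixes of the query that are stored words: "5415663", "54156634"
Count: 2

2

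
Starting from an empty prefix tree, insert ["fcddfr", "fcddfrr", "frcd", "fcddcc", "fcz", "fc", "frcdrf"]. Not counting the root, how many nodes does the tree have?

Trie structure (* marks end of a word):
(root)
└─ f
   ├─ c *
   │  ├─ d
   │  │  └─ d
   │  │     ├─ c
   │  │     │  └─ c *
   │  │     └─ f
   │  │        └─ r *
   │  │           └─ r *
   │  └─ z *
   └─ r
      └─ c
         └─ d *
            └─ r
               └─ f *
Counting every labelled node above: 15.

15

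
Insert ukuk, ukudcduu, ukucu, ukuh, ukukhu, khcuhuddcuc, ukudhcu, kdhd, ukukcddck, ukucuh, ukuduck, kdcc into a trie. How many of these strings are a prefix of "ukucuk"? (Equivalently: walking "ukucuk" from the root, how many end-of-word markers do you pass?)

1

Walk "ukucuk" from the root; an end-of-word marker is hit whenever a stored word is a prefix of "ukucuk".
Prefixes of the query that are stored words: "ukucu"
Count: 1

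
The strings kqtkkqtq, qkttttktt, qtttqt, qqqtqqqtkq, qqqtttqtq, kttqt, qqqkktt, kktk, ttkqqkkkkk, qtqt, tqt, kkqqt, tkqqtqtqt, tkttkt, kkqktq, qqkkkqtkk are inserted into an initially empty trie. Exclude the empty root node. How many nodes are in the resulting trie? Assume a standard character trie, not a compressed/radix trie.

86

Count nodes per top-level branch (shared prefixes stored once):
  'k'-branch (kkqktq, kkqqt, kktk, kqtkkqtq, kttqt): 21 nodes
  'q'-branch (qkttttktt, qqkkkqtkk, qqqkktt, qqqtqqqtkq, qqqtttqtq, qtqt, qtttqt): 41 nodes
  't'-branch (tkqqtqtqt, tkttkt, tqt, ttkqqkkkkk): 24 nodes
Sum: 86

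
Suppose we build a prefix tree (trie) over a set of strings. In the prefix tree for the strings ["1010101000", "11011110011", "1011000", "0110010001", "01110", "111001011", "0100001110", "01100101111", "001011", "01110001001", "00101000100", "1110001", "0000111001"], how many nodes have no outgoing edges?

12

A leaf is a node with no children — equivalently, the end of a word that is not a proper prefix of any other stored word.
Those words: "0000111001", "00101000100", "001011", "0100001110", "0110010001", "01100101111", "01110001001", "1010101000", "1011000", "11011110011", "1110001", "111001011"
Leaf count: 12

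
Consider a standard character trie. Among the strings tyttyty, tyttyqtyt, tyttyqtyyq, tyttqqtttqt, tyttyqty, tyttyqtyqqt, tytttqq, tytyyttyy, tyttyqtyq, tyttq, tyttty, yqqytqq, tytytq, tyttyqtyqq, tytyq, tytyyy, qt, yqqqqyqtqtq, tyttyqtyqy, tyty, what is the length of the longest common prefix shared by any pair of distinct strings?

10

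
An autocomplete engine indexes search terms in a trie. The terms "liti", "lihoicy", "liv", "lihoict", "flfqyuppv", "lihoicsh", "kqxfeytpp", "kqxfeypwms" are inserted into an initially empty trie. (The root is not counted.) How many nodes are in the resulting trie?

Count nodes per top-level branch (shared prefixes stored once):
  'f'-branch (flfqyuppv): 9 nodes
  'k'-branch (kqxfeypwms, kqxfeytpp): 13 nodes
  'l'-branch (lihoicsh, lihoict, lihoicy, liti, liv): 13 nodes
Sum: 35

35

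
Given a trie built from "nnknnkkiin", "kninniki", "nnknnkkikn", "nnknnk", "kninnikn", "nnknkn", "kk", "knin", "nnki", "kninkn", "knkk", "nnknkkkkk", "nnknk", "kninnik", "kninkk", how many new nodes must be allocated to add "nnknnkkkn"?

Walking "nnknnkkkn" from the root, the first 7 characters ("nnknnkk") follow existing edges; "k" is the first miss.
New nodes needed: |"nnknnkkkn"| − 7 = 9 − 7 = 2.

2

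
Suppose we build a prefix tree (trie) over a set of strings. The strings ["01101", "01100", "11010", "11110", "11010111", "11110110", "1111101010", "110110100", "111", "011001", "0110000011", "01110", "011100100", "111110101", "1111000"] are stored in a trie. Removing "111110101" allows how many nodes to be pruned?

A node on "111110101"'s path can go only if nothing else ends at it or branches off below it.
Every node on "111110101" is still needed (e.g. by "1111101010"), so nothing is freed.
Nodes removed: 0

0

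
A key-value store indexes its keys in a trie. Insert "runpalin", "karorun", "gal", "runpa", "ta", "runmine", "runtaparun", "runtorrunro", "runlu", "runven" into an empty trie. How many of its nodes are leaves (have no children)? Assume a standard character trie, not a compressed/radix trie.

9

A leaf is a node with no children — equivalently, the end of a word that is not a proper prefix of any other stored word.
Those words: "gal", "karorun", "runlu", "runmine", "runpalin", "runtaparun", "runtorrunro", "runven", "ta"
Leaf count: 9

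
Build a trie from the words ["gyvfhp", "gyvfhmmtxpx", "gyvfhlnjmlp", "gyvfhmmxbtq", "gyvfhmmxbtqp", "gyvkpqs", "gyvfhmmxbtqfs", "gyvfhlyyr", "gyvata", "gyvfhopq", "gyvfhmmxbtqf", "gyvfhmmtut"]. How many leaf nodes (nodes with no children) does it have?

A leaf is a node with no children — equivalently, the end of a word that is not a proper prefix of any other stored word.
Those words: "gyvata", "gyvfhlnjmlp", "gyvfhlyyr", "gyvfhmmtut", "gyvfhmmtxpx", "gyvfhmmxbtqfs", "gyvfhmmxbtqp", "gyvfhopq", "gyvfhp", "gyvkpqs"
Leaf count: 10

10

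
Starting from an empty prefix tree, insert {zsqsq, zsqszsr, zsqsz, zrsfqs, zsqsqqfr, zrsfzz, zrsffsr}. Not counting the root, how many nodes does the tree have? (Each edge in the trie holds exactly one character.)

Count nodes per top-level branch (shared prefixes stored once):
  'z'-branch (zrsffsr, zrsfqs, zrsfzz, zsqsq, zsqsqqfr, zsqsz, zsqszsr): 21 nodes
Sum: 21

21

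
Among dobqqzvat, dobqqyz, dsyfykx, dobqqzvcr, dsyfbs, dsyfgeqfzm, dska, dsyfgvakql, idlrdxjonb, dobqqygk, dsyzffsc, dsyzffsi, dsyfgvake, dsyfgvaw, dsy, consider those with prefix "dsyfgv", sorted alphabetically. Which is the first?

dsyfgvake

Filter for "dsyfgv…" and sort: "dsyfgvake", "dsyfgvakql", "dsyfgvaw"
Position 1: dsyfgvake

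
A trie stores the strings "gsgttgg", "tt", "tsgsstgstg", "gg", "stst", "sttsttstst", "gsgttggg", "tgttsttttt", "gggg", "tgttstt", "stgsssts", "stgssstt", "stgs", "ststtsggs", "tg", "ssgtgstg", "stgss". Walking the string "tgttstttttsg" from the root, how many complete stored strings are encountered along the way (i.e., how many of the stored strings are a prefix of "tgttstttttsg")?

3

Check each prefix of "tgttstttttsg" against the stored set — each match is an end-marker on the path.
Prefixes of the query that are stored words: "tg", "tgttstt", "tgttsttttt"
Count: 3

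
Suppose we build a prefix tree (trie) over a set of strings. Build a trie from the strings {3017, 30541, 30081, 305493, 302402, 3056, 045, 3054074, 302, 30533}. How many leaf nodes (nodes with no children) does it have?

Leaves are exactly the stored words that no other stored word extends.
Those words: "045", "30081", "3017", "302402", "30533", "3054074", "30541", "305493", "3056"
Leaf count: 9

9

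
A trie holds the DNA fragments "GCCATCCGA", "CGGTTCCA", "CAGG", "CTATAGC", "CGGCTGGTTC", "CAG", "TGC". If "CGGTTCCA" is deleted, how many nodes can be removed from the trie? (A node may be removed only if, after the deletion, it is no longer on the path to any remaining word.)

5

A node on "CGGTTCCA"'s path can go only if nothing else ends at it or branches off below it.
The suffix "TTCCA" (5 nodes) is used only by "CGGTTCCA"; the node for "CGG" still has the child "C", so pruning stops there.
Nodes removed: 5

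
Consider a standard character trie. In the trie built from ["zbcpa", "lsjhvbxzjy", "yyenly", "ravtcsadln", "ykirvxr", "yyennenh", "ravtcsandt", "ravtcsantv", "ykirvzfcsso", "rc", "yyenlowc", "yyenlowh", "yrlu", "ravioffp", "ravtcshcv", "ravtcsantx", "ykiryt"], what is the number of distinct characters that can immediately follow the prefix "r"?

2

Walk "r" from the root, arriving at one node.
Distinct next characters after "r": a, c.
That node has 2 child edges.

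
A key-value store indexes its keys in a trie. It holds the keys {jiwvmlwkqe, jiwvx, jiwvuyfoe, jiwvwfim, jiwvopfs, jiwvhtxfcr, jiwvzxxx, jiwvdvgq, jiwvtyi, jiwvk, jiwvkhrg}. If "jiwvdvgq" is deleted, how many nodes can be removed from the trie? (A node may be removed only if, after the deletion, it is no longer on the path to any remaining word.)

A node on "jiwvdvgq"'s path can go only if nothing else ends at it or branches off below it.
The suffix "dvgq" (4 nodes) is used only by "jiwvdvgq"; the node for "jiwv" still has the child "m", so pruning stops there.
Nodes removed: 4

4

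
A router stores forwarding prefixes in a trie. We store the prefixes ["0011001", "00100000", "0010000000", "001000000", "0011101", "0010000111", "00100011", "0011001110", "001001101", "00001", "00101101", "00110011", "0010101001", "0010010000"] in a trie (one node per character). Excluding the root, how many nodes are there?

45

Count nodes per top-level branch (shared prefixes stored once):
  '0'-branch (00001, 00100000, 001000000, 0010000000, 0010000111, 00100011, 0010010000, 001001101, 0010101001, 00101101, 0011001, 00110011, 0011001110, 0011101): 45 nodes
Sum: 45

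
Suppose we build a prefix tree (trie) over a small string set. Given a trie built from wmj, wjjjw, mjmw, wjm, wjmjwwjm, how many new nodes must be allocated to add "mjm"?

0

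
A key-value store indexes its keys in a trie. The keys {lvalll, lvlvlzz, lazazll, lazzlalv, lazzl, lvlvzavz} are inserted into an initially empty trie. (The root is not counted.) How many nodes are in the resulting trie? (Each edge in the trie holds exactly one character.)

Trace insertions, counting only characters that open a new branch:
  "lvalll" → 6 new (l, v, a, l, l, l)
  "lvlvlzz" → prefix "lv" already present; 5 new (l, v, l, z, z)
  "lazazll" → prefix "l" already present; 6 new (a, z, a, z, l, l)
  "lazzlalv" → prefix "laz" already present; 5 new (z, l, a, l, v)
  "lazzl" → prefix "lazzl" already present; 0 new (none)
  "lvlvzavz" → prefix "lvlv" already present; 4 new (z, a, v, z)
Total nodes = 6 + 5 + 6 + 5 + 0 + 4 = 26

26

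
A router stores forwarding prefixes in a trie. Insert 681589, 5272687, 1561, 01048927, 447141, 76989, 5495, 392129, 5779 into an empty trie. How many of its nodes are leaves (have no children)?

9

Leaves are exactly the stored words that no other stored word extends.
Those words: "01048927", "1561", "392129", "447141", "5272687", "5495", "5779", "681589", "76989"
Leaf count: 9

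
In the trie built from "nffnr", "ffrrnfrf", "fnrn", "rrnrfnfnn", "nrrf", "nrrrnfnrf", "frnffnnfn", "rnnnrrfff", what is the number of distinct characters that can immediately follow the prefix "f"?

3

Walk "f" from the root, arriving at one node.
Characters that immediately follow "f" among the stored strings: {f, n, r}.
That node has 3 child edges.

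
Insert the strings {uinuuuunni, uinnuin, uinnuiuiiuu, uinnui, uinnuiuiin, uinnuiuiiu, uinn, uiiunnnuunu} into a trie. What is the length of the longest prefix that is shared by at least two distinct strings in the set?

Look for the deepest trie node that still has at least two words in its subtree.
"uinnuiuiiu" and "uinnuiuiiuu" agree on "uinnuiuiiu" (10 characters) before diverging; nothing deeper is shared.
Longest shared-prefix length: 10

10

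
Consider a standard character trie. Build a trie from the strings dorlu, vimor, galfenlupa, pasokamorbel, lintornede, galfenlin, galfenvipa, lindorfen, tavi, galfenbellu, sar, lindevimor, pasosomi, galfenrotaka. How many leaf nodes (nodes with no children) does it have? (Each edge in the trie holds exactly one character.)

14

Leaves are exactly the stored words that no other stored word extends.
Those words: "dorlu", "galfenbellu", "galfenlin", "galfenlupa", "galfenrotaka", "galfenvipa", "lindevimor", "lindorfen", "lintornede", "pasokamorbel", "pasosomi", "sar", "tavi", "vimor"
Leaf count: 14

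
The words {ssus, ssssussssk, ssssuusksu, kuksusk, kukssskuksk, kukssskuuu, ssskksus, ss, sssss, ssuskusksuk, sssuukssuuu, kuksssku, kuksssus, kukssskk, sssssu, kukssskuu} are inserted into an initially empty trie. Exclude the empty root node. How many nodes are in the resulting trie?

58

Insert word by word; a character creates a node only if that edge doesn't already exist:
  "ssus" → 4 new (s, s, u, s)
  "ssssussssk" → prefix "ss" already present; 8 new (s, s, u, s, s, s, s, k)
  "ssssuusksu" → prefix "ssssu" already present; 5 new (u, s, k, s, u)
  "kuksusk" → 7 new (k, u, k, s, u, s, k)
  "kukssskuksk" → prefix "kuks" already present; 7 new (s, s, k, u, k, s, k)
  "kukssskuuu" → prefix "kuksssku" already present; 2 new (u, u)
  "ssskksus" → prefix "sss" already present; 5 new (k, k, s, u, s)
  "ss" → prefix "ss" already present; 0 new (none)
  "sssss" → prefix "ssss" already present; 1 new (s)
  "ssuskusksuk" → prefix "ssus" already present; 7 new (k, u, s, k, s, u, k)
  "sssuukssuuu" → prefix "sss" already present; 8 new (u, u, k, s, s, u, u, u)
  "kuksssku" → prefix "kuksssku" already present; 0 new (none)
  "kuksssus" → prefix "kuksss" already present; 2 new (u, s)
  "kukssskk" → prefix "kuksssk" already present; 1 new (k)
  "sssssu" → prefix "sssss" already present; 1 new (u)
  "kukssskuu" → prefix "kukssskuu" already present; 0 new (none)
Total nodes = 4 + 8 + 5 + 7 + 7 + 2 + 5 + 0 + 1 + 7 + 8 + 0 + 2 + 1 + 1 + 0 = 58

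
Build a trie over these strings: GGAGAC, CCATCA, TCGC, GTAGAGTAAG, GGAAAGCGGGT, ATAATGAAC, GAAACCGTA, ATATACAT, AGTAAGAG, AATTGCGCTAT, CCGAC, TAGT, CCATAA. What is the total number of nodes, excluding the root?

80

Insert word by word; a character creates a node only if that edge doesn't already exist:
  "GGAGAC" → 6 new (G, G, A, G, A, C)
  "CCATCA" → 6 new (C, C, A, T, C, A)
  "TCGC" → 4 new (T, C, G, C)
  "GTAGAGTAAG" → prefix "G" already present; 9 new (T, A, G, A, G, T, A, A, G)
  "GGAAAGCGGGT" → prefix "GGA" already present; 8 new (A, A, G, C, G, G, G, T)
  "ATAATGAAC" → 9 new (A, T, A, A, T, G, A, A, C)
  "GAAACCGTA" → prefix "G" already present; 8 new (A, A, A, C, C, G, T, A)
  "ATATACAT" → prefix "ATA" already present; 5 new (T, A, C, A, T)
  "AGTAAGAG" → prefix "A" already present; 7 new (G, T, A, A, G, A, G)
  "AATTGCGCTAT" → prefix "A" already present; 10 new (A, T, T, G, C, G, C, T, A, T)
  "CCGAC" → prefix "CC" already present; 3 new (G, A, C)
  "TAGT" → prefix "T" already present; 3 new (A, G, T)
  "CCATAA" → prefix "CCAT" already present; 2 new (A, A)
Total nodes = 6 + 6 + 4 + 9 + 8 + 9 + 8 + 5 + 7 + 10 + 3 + 3 + 2 = 80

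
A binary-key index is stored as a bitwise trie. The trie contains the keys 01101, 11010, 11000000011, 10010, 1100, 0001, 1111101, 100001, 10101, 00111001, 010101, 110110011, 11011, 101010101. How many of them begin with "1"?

10

Filter for entries beginning with "1":
Matches: "100001", "10010", "10101", "101010101", "1100", "11000000011", "11010", "11011", "110110011", "1111101"
Count: 10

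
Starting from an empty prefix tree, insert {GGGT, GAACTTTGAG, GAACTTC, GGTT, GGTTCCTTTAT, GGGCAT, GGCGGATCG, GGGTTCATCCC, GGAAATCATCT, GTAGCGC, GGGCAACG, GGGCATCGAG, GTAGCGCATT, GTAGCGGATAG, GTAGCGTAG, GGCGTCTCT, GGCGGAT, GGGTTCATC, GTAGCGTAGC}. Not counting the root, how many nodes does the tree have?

For each word, the new-node count is its length minus the longest prefix already in the trie:
  "GGGT" → 4 new (G, G, G, T)
  "GAACTTTGAG" → prefix "G" already present; 9 new (A, A, C, T, T, T, G, A, G)
  "GAACTTC" → prefix "GAACTT" already present; 1 new (C)
  "GGTT" → prefix "GG" already present; 2 new (T, T)
  "GGTTCCTTTAT" → prefix "GGTT" already present; 7 new (C, C, T, T, T, A, T)
  "GGGCAT" → prefix "GGG" already present; 3 new (C, A, T)
  "GGCGGATCG" → prefix "GG" already present; 7 new (C, G, G, A, T, C, G)
  "GGGTTCATCCC" → prefix "GGGT" already present; 7 new (T, C, A, T, C, C, C)
  "GGAAATCATCT" → prefix "GG" already present; 9 new (A, A, A, T, C, A, T, C, T)
  "GTAGCGC" → prefix "G" already present; 6 new (T, A, G, C, G, C)
  "GGGCAACG" → prefix "GGGCA" already present; 3 new (A, C, G)
  "GGGCATCGAG" → prefix "GGGCAT" already present; 4 new (C, G, A, G)
  "GTAGCGCATT" → prefix "GTAGCGC" already present; 3 new (A, T, T)
  "GTAGCGGATAG" → prefix "GTAGCG" already present; 5 new (G, A, T, A, G)
  "GTAGCGTAG" → prefix "GTAGCG" already present; 3 new (T, A, G)
  "GGCGTCTCT" → prefix "GGCG" already present; 5 new (T, C, T, C, T)
  "GGCGGAT" → prefix "GGCGGAT" already present; 0 new (none)
  "GGGTTCATC" → prefix "GGGTTCATC" already present; 0 new (none)
  "GTAGCGTAGC" → prefix "GTAGCGTAG" already present; 1 new (C)
Total nodes = 4 + 9 + 1 + 2 + 7 + 3 + 7 + 7 + 9 + 6 + 3 + 4 + 3 + 5 + 3 + 5 + 0 + 0 + 1 = 79

79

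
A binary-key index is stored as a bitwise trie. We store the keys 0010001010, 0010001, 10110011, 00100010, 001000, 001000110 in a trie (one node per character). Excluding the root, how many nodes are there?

20

For each word, the new-node count is its length minus the longest prefix already in the trie:
  "0010001010" → 10 new (0, 0, 1, 0, 0, 0, 1, 0, 1, 0)
  "0010001" → prefix "0010001" already present; 0 new (none)
  "10110011" → 8 new (1, 0, 1, 1, 0, 0, 1, 1)
  "00100010" → prefix "00100010" already present; 0 new (none)
  "001000" → prefix "001000" already present; 0 new (none)
  "001000110" → prefix "0010001" already present; 2 new (1, 0)
Total nodes = 10 + 0 + 8 + 0 + 0 + 2 = 20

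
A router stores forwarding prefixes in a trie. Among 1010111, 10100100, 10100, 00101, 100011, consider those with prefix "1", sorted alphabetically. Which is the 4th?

Words with prefix "1", in lexicographic order: "100011", "10100", "10100100", "1010111"
The 4th is 1010111.

1010111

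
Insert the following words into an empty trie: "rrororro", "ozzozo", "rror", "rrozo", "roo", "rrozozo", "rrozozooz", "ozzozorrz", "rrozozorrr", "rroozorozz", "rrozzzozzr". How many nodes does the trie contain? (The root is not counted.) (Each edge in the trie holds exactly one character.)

Insert word by word; a character creates a node only if that edge doesn't already exist:
  "rrororro" → 8 new (r, r, o, r, o, r, r, o)
  "ozzozo" → 6 new (o, z, z, o, z, o)
  "rror" → prefix "rror" already present; 0 new (none)
  "rrozo" → prefix "rro" already present; 2 new (z, o)
  "roo" → prefix "r" already present; 2 new (o, o)
  "rrozozo" → prefix "rrozo" already present; 2 new (z, o)
  "rrozozooz" → prefix "rrozozo" already present; 2 new (o, z)
  "ozzozorrz" → prefix "ozzozo" already present; 3 new (r, r, z)
  "rrozozorrr" → prefix "rrozozo" already present; 3 new (r, r, r)
  "rroozorozz" → prefix "rro" already present; 7 new (o, z, o, r, o, z, z)
  "rrozzzozzr" → prefix "rroz" already present; 6 new (z, z, o, z, z, r)
Total nodes = 8 + 6 + 0 + 2 + 2 + 2 + 2 + 3 + 3 + 7 + 6 = 41

41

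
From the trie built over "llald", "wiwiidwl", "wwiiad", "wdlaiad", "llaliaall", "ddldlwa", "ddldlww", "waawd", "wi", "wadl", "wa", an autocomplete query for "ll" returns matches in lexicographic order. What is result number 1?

llald

DFS of the "ll" subtree visits, in order: "llald", "llaliaall"
The 1st is llald.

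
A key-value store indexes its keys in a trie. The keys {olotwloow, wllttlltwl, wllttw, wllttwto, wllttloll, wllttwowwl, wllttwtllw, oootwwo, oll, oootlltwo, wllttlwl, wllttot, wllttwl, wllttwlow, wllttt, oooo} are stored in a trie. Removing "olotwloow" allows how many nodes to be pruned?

7

A node on "olotwloow"'s path can go only if nothing else ends at it or branches off below it.
The suffix "otwloow" (7 nodes) is used only by "olotwloow"; the node for "ol" still has the child "l", so pruning stops there.
Nodes removed: 7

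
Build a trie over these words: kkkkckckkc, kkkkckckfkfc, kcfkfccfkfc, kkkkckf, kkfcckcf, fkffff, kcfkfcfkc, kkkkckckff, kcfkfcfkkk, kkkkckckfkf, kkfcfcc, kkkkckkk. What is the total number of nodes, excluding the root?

For each word, the new-node count is its length minus the longest prefix already in the trie:
  "kkkkckckkc" → 10 new (k, k, k, k, c, k, c, k, k, c)
  "kkkkckckfkfc" → prefix "kkkkckck" already present; 4 new (f, k, f, c)
  "kcfkfccfkfc" → prefix "k" already present; 10 new (c, f, k, f, c, c, f, k, f, c)
  "kkkkckf" → prefix "kkkkck" already present; 1 new (f)
  "kkfcckcf" → prefix "kk" already present; 6 new (f, c, c, k, c, f)
  "fkffff" → 6 new (f, k, f, f, f, f)
  "kcfkfcfkc" → prefix "kcfkfc" already present; 3 new (f, k, c)
  "kkkkckckff" → prefix "kkkkckckf" already present; 1 new (f)
  "kcfkfcfkkk" → prefix "kcfkfcfk" already present; 2 new (k, k)
  "kkkkckckfkf" → prefix "kkkkckckfkf" already present; 0 new (none)
  "kkfcfcc" → prefix "kkfc" already present; 3 new (f, c, c)
  "kkkkckkk" → prefix "kkkkck" already present; 2 new (k, k)
Total nodes = 10 + 4 + 10 + 1 + 6 + 6 + 3 + 1 + 2 + 0 + 3 + 2 = 48

48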